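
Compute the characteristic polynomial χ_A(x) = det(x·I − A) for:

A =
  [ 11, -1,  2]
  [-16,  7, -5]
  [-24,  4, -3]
x^3 - 15*x^2 + 75*x - 125

Expanding det(x·I − A) (e.g. by cofactor expansion or by noting that A is similar to its Jordan form J, which has the same characteristic polynomial as A) gives
  χ_A(x) = x^3 - 15*x^2 + 75*x - 125
which factors as (x - 5)^3. The eigenvalues (with algebraic multiplicities) are λ = 5 with multiplicity 3.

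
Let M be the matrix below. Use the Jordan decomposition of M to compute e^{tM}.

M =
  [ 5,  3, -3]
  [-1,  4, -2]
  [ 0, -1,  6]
e^{tM} =
  [-3*t^2*exp(5*t)/2 + exp(5*t), 3*t*exp(5*t), -9*t^2*exp(5*t)/2 - 3*t*exp(5*t)]
  [t^2*exp(5*t)/2 - t*exp(5*t), -t*exp(5*t) + exp(5*t), 3*t^2*exp(5*t)/2 - 2*t*exp(5*t)]
  [t^2*exp(5*t)/2, -t*exp(5*t), 3*t^2*exp(5*t)/2 + t*exp(5*t) + exp(5*t)]

Strategy: write M = P · J · P⁻¹ where J is a Jordan canonical form, so e^{tM} = P · e^{tJ} · P⁻¹, and e^{tJ} can be computed block-by-block.

M has Jordan form
J =
  [5, 1, 0]
  [0, 5, 1]
  [0, 0, 5]
(up to reordering of blocks).

Per-block formulas:
  For a 3×3 Jordan block J_3(5): exp(t · J_3(5)) = e^(5t)·(I + t·N + (t^2/2)·N^2), where N is the 3×3 nilpotent shift.

After assembling e^{tJ} and conjugating by P, we get:

e^{tM} =
  [-3*t^2*exp(5*t)/2 + exp(5*t), 3*t*exp(5*t), -9*t^2*exp(5*t)/2 - 3*t*exp(5*t)]
  [t^2*exp(5*t)/2 - t*exp(5*t), -t*exp(5*t) + exp(5*t), 3*t^2*exp(5*t)/2 - 2*t*exp(5*t)]
  [t^2*exp(5*t)/2, -t*exp(5*t), 3*t^2*exp(5*t)/2 + t*exp(5*t) + exp(5*t)]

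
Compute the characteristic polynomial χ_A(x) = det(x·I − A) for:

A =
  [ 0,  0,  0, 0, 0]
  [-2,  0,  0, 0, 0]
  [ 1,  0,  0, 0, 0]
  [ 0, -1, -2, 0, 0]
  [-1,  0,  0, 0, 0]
x^5

Expanding det(x·I − A) (e.g. by cofactor expansion or by noting that A is similar to its Jordan form J, which has the same characteristic polynomial as A) gives
  χ_A(x) = x^5
which factors as x^5. The eigenvalues (with algebraic multiplicities) are λ = 0 with multiplicity 5.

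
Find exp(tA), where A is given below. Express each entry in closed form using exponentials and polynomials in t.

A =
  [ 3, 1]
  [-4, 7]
e^{tA} =
  [-2*t*exp(5*t) + exp(5*t), t*exp(5*t)]
  [-4*t*exp(5*t), 2*t*exp(5*t) + exp(5*t)]

Strategy: write A = P · J · P⁻¹ where J is a Jordan canonical form, so e^{tA} = P · e^{tJ} · P⁻¹, and e^{tJ} can be computed block-by-block.

A has Jordan form
J =
  [5, 1]
  [0, 5]
(up to reordering of blocks).

Per-block formulas:
  For a 2×2 Jordan block J_2(5): exp(t · J_2(5)) = e^(5t)·(I + t·N), where N is the 2×2 nilpotent shift.

After assembling e^{tJ} and conjugating by P, we get:

e^{tA} =
  [-2*t*exp(5*t) + exp(5*t), t*exp(5*t)]
  [-4*t*exp(5*t), 2*t*exp(5*t) + exp(5*t)]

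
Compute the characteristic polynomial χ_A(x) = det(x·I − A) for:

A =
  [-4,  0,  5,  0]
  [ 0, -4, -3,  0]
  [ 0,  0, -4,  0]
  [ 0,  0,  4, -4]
x^4 + 16*x^3 + 96*x^2 + 256*x + 256

Expanding det(x·I − A) (e.g. by cofactor expansion or by noting that A is similar to its Jordan form J, which has the same characteristic polynomial as A) gives
  χ_A(x) = x^4 + 16*x^3 + 96*x^2 + 256*x + 256
which factors as (x + 4)^4. The eigenvalues (with algebraic multiplicities) are λ = -4 with multiplicity 4.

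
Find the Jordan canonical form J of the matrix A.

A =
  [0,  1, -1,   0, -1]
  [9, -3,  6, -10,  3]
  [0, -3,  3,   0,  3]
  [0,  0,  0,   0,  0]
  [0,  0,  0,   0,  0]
J_3(0) ⊕ J_1(0) ⊕ J_1(0)

The characteristic polynomial is
  det(x·I − A) = x^5

Eigenvalues and multiplicities (the geometric multiplicity of λ is n − rank(A − λI), which equals the number of Jordan blocks for λ):
  λ = 0: algebraic multiplicity = 5, geometric multiplicity = 3

Determining the block sizes for each eigenvalue:
  λ = 0: with am = 5 and gm = 3, the partition is not yet determined (e.g. several partitions of 5 into 3 parts exist). Let N = A − (0)·I. Computing rank(N^1) = 2, rank(N^2) = 1, rank(N^3) = 0; the number of blocks of size ≥ j is rank(N^{j−1}) − rank(N^j), giving [3, 1, 1]. So we have 1 block(s) of size 3, 2 block(s) of size 1 → block sizes [3, 1, 1]

Assembling the blocks gives a Jordan form
J =
  [0, 1, 0, 0, 0]
  [0, 0, 1, 0, 0]
  [0, 0, 0, 0, 0]
  [0, 0, 0, 0, 0]
  [0, 0, 0, 0, 0]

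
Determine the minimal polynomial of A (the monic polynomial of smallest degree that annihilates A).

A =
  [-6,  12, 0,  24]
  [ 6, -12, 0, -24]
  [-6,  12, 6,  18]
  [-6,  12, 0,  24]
x^2 - 6*x

The characteristic polynomial is χ_A(x) = x^2*(x - 6)^2, so the eigenvalues are known. The minimal polynomial is
  m_A(x) = Π_λ (x − λ)^{k_λ}
where k_λ is the size of the *largest* Jordan block for λ (equivalently, the smallest k with (A − λI)^k v = 0 for every generalised eigenvector v of λ).

  λ = 0: largest Jordan block has size 1, contributing (x − 0)
  λ = 6: largest Jordan block has size 1, contributing (x − 6)

So m_A(x) = x*(x - 6) = x^2 - 6*x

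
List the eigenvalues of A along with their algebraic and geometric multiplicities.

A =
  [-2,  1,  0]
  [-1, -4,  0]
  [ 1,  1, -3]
λ = -3: alg = 3, geom = 2

Step 1 — factor the characteristic polynomial to read off the algebraic multiplicities:
  χ_A(x) = (x + 3)^3

Step 2 — compute geometric multiplicities via the rank-nullity identity g(λ) = n − rank(A − λI):
  rank(A − (-3)·I) = 1, so dim ker(A − (-3)·I) = n − 1 = 2

Summary:
  λ = -3: algebraic multiplicity = 3, geometric multiplicity = 2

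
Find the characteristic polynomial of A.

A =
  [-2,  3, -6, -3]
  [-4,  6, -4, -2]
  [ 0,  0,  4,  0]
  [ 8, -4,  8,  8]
x^4 - 16*x^3 + 96*x^2 - 256*x + 256

Expanding det(x·I − A) (e.g. by cofactor expansion or by noting that A is similar to its Jordan form J, which has the same characteristic polynomial as A) gives
  χ_A(x) = x^4 - 16*x^3 + 96*x^2 - 256*x + 256
which factors as (x - 4)^4. The eigenvalues (with algebraic multiplicities) are λ = 4 with multiplicity 4.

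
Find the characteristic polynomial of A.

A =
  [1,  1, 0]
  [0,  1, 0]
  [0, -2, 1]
x^3 - 3*x^2 + 3*x - 1

Expanding det(x·I − A) (e.g. by cofactor expansion or by noting that A is similar to its Jordan form J, which has the same characteristic polynomial as A) gives
  χ_A(x) = x^3 - 3*x^2 + 3*x - 1
which factors as (x - 1)^3. The eigenvalues (with algebraic multiplicities) are λ = 1 with multiplicity 3.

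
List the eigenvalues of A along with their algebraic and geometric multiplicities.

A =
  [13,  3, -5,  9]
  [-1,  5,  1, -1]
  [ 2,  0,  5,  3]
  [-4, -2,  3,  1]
λ = 6: alg = 4, geom = 2

Step 1 — factor the characteristic polynomial to read off the algebraic multiplicities:
  χ_A(x) = (x - 6)^4

Step 2 — compute geometric multiplicities via the rank-nullity identity g(λ) = n − rank(A − λI):
  rank(A − (6)·I) = 2, so dim ker(A − (6)·I) = n − 2 = 2

Summary:
  λ = 6: algebraic multiplicity = 4, geometric multiplicity = 2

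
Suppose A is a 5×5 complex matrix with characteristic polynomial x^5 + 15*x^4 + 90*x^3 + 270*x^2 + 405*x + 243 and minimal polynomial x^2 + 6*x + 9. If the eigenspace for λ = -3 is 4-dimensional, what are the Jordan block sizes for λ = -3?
Block sizes for λ = -3: [2, 1, 1, 1]

Step 1 — from the characteristic polynomial, algebraic multiplicity of λ = -3 is 5. From dim ker(A − (-3)·I) = 4, there are exactly 4 Jordan blocks for λ = -3.
Step 2 — from the minimal polynomial, the factor (x + 3)^2 tells us the largest block for λ = -3 has size 2.
Step 3 — with total size 5, 4 blocks, and largest block 2, the block sizes (in nonincreasing order) are [2, 1, 1, 1].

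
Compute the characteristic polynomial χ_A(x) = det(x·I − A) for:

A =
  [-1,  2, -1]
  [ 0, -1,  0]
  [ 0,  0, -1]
x^3 + 3*x^2 + 3*x + 1

Expanding det(x·I − A) (e.g. by cofactor expansion or by noting that A is similar to its Jordan form J, which has the same characteristic polynomial as A) gives
  χ_A(x) = x^3 + 3*x^2 + 3*x + 1
which factors as (x + 1)^3. The eigenvalues (with algebraic multiplicities) are λ = -1 with multiplicity 3.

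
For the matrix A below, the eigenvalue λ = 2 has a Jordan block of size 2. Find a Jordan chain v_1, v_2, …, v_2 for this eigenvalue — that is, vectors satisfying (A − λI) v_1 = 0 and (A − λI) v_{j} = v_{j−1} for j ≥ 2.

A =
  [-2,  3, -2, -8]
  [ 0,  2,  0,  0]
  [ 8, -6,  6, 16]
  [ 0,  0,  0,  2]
A Jordan chain for λ = 2 of length 2:
v_1 = (-4, 0, 8, 0)ᵀ
v_2 = (1, 0, 0, 0)ᵀ

Let N = A − (2)·I. We want v_2 with N^2 v_2 = 0 but N^1 v_2 ≠ 0; then v_{j-1} := N · v_j for j = 2, …, 2.

Pick v_2 = (1, 0, 0, 0)ᵀ.
Then v_1 = N · v_2 = (-4, 0, 8, 0)ᵀ.

Sanity check: (A − (2)·I) v_1 = (0, 0, 0, 0)ᵀ = 0. ✓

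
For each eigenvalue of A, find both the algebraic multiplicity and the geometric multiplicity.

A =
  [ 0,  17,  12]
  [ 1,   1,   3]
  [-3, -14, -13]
λ = -4: alg = 3, geom = 1

Step 1 — factor the characteristic polynomial to read off the algebraic multiplicities:
  χ_A(x) = (x + 4)^3

Step 2 — compute geometric multiplicities via the rank-nullity identity g(λ) = n − rank(A − λI):
  rank(A − (-4)·I) = 2, so dim ker(A − (-4)·I) = n − 2 = 1

Summary:
  λ = -4: algebraic multiplicity = 3, geometric multiplicity = 1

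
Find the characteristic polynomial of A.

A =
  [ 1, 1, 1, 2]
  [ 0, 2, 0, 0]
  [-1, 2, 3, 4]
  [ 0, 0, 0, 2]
x^4 - 8*x^3 + 24*x^2 - 32*x + 16

Expanding det(x·I − A) (e.g. by cofactor expansion or by noting that A is similar to its Jordan form J, which has the same characteristic polynomial as A) gives
  χ_A(x) = x^4 - 8*x^3 + 24*x^2 - 32*x + 16
which factors as (x - 2)^4. The eigenvalues (with algebraic multiplicities) are λ = 2 with multiplicity 4.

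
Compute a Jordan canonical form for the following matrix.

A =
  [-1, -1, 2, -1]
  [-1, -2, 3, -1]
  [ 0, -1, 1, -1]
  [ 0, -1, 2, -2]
J_3(-1) ⊕ J_1(-1)

The characteristic polynomial is
  det(x·I − A) = x^4 + 4*x^3 + 6*x^2 + 4*x + 1 = (x + 1)^4

Eigenvalues and multiplicities (the geometric multiplicity of λ is n − rank(A − λI), which equals the number of Jordan blocks for λ):
  λ = -1: algebraic multiplicity = 4, geometric multiplicity = 2

Determining the block sizes for each eigenvalue:
  λ = -1: with am = 4 and gm = 2, the partition is not yet determined (e.g. several partitions of 4 into 2 parts exist). Let N = A − (-1)·I. Computing rank(N^1) = 2, rank(N^2) = 1, rank(N^3) = 0; the number of blocks of size ≥ j is rank(N^{j−1}) − rank(N^j), giving [2, 1, 1]. So we have 1 block(s) of size 3, 1 block(s) of size 1 → block sizes [3, 1]

Assembling the blocks gives a Jordan form
J =
  [-1,  1,  0,  0]
  [ 0, -1,  1,  0]
  [ 0,  0, -1,  0]
  [ 0,  0,  0, -1]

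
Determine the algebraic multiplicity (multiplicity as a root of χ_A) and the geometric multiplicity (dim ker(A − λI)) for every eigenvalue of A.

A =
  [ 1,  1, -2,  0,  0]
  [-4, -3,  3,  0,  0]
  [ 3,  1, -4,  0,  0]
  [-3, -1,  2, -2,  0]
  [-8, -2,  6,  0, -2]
λ = -2: alg = 5, geom = 3

Step 1 — factor the characteristic polynomial to read off the algebraic multiplicities:
  χ_A(x) = (x + 2)^5

Step 2 — compute geometric multiplicities via the rank-nullity identity g(λ) = n − rank(A − λI):
  rank(A − (-2)·I) = 2, so dim ker(A − (-2)·I) = n − 2 = 3

Summary:
  λ = -2: algebraic multiplicity = 5, geometric multiplicity = 3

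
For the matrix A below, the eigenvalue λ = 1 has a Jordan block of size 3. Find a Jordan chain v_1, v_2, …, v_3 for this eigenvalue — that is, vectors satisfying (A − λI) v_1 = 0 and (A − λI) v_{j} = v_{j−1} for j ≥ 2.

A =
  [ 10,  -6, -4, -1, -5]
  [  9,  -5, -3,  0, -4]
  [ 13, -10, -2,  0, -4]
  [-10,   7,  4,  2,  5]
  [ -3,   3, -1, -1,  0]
A Jordan chain for λ = 1 of length 3:
v_1 = (-5, -5, -9, 6, 3)ᵀ
v_2 = (-4, -3, -3, 4, -1)ᵀ
v_3 = (0, 0, 1, 0, 0)ᵀ

Let N = A − (1)·I. We want v_3 with N^3 v_3 = 0 but N^2 v_3 ≠ 0; then v_{j-1} := N · v_j for j = 3, …, 2.

Pick v_3 = (0, 0, 1, 0, 0)ᵀ.
Then v_2 = N · v_3 = (-4, -3, -3, 4, -1)ᵀ.
Then v_1 = N · v_2 = (-5, -5, -9, 6, 3)ᵀ.

Sanity check: (A − (1)·I) v_1 = (0, 0, 0, 0, 0)ᵀ = 0. ✓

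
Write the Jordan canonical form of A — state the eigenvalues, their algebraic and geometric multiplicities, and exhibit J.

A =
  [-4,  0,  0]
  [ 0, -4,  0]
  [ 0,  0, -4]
J_1(-4) ⊕ J_1(-4) ⊕ J_1(-4)

The characteristic polynomial is
  det(x·I − A) = x^3 + 12*x^2 + 48*x + 64 = (x + 4)^3

Eigenvalues and multiplicities (the geometric multiplicity of λ is n − rank(A − λI), which equals the number of Jordan blocks for λ):
  λ = -4: algebraic multiplicity = 3, geometric multiplicity = 3

Determining the block sizes for each eigenvalue:
  λ = -4: gm = am = 3, so every block has size 1 → block sizes [1, 1, 1]

Assembling the blocks gives a Jordan form
J =
  [-4,  0,  0]
  [ 0, -4,  0]
  [ 0,  0, -4]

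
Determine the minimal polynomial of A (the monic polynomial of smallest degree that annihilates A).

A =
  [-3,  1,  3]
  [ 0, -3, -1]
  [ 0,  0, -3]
x^3 + 9*x^2 + 27*x + 27

The characteristic polynomial is χ_A(x) = (x + 3)^3, so the eigenvalues are known. The minimal polynomial is
  m_A(x) = Π_λ (x − λ)^{k_λ}
where k_λ is the size of the *largest* Jordan block for λ (equivalently, the smallest k with (A − λI)^k v = 0 for every generalised eigenvector v of λ).

  λ = -3: largest Jordan block has size 3, contributing (x + 3)^3

So m_A(x) = (x + 3)^3 = x^3 + 9*x^2 + 27*x + 27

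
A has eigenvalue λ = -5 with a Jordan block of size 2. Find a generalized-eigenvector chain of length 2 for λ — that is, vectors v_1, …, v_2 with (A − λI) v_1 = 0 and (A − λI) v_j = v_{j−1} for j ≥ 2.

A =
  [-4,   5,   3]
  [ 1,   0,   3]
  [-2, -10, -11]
A Jordan chain for λ = -5 of length 2:
v_1 = (1, 1, -2)ᵀ
v_2 = (1, 0, 0)ᵀ

Let N = A − (-5)·I. We want v_2 with N^2 v_2 = 0 but N^1 v_2 ≠ 0; then v_{j-1} := N · v_j for j = 2, …, 2.

Pick v_2 = (1, 0, 0)ᵀ.
Then v_1 = N · v_2 = (1, 1, -2)ᵀ.

Sanity check: (A − (-5)·I) v_1 = (0, 0, 0)ᵀ = 0. ✓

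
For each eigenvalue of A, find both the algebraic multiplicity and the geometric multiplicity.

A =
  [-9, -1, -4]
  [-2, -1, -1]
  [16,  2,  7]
λ = -1: alg = 3, geom = 1

Step 1 — factor the characteristic polynomial to read off the algebraic multiplicities:
  χ_A(x) = (x + 1)^3

Step 2 — compute geometric multiplicities via the rank-nullity identity g(λ) = n − rank(A − λI):
  rank(A − (-1)·I) = 2, so dim ker(A − (-1)·I) = n − 2 = 1

Summary:
  λ = -1: algebraic multiplicity = 3, geometric multiplicity = 1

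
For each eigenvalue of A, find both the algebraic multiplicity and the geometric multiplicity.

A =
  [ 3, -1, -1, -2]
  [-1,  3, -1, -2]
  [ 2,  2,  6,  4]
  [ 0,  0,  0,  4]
λ = 4: alg = 4, geom = 3

Step 1 — factor the characteristic polynomial to read off the algebraic multiplicities:
  χ_A(x) = (x - 4)^4

Step 2 — compute geometric multiplicities via the rank-nullity identity g(λ) = n − rank(A − λI):
  rank(A − (4)·I) = 1, so dim ker(A − (4)·I) = n − 1 = 3

Summary:
  λ = 4: algebraic multiplicity = 4, geometric multiplicity = 3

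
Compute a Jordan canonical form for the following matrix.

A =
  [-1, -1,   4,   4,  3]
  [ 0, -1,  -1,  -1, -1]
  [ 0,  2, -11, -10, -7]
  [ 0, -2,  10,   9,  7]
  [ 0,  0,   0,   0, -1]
J_3(-1) ⊕ J_2(-1)

The characteristic polynomial is
  det(x·I − A) = x^5 + 5*x^4 + 10*x^3 + 10*x^2 + 5*x + 1 = (x + 1)^5

Eigenvalues and multiplicities (the geometric multiplicity of λ is n − rank(A − λI), which equals the number of Jordan blocks for λ):
  λ = -1: algebraic multiplicity = 5, geometric multiplicity = 2

Determining the block sizes for each eigenvalue:
  λ = -1: with am = 5 and gm = 2, the partition is not yet determined (e.g. several partitions of 5 into 2 parts exist). Let N = A − (-1)·I. Computing rank(N^1) = 3, rank(N^2) = 1, rank(N^3) = 0; the number of blocks of size ≥ j is rank(N^{j−1}) − rank(N^j), giving [2, 2, 1]. So we have 1 block(s) of size 3, 1 block(s) of size 2 → block sizes [3, 2]

Assembling the blocks gives a Jordan form
J =
  [-1,  1,  0,  0,  0]
  [ 0, -1,  1,  0,  0]
  [ 0,  0, -1,  0,  0]
  [ 0,  0,  0, -1,  1]
  [ 0,  0,  0,  0, -1]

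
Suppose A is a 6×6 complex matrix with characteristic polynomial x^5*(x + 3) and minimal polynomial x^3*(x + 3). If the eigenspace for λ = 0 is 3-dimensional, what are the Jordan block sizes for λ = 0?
Block sizes for λ = 0: [3, 1, 1]

Step 1 — from the characteristic polynomial, algebraic multiplicity of λ = 0 is 5. From dim ker(A − (0)·I) = 3, there are exactly 3 Jordan blocks for λ = 0.
Step 2 — from the minimal polynomial, the factor (x − 0)^3 tells us the largest block for λ = 0 has size 3.
Step 3 — with total size 5, 3 blocks, and largest block 3, the block sizes (in nonincreasing order) are [3, 1, 1].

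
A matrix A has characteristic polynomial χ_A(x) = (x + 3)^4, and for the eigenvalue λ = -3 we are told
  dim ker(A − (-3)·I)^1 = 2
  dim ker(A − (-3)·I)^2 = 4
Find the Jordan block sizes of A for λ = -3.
Block sizes for λ = -3: [2, 2]

From the dimensions of kernels of powers, the number of Jordan blocks of size at least j is d_j − d_{j−1} where d_j = dim ker(N^j) (with d_0 = 0). Computing the differences gives [2, 2].
The number of blocks of size exactly k is (#blocks of size ≥ k) − (#blocks of size ≥ k + 1), so the partition is: 2 block(s) of size 2.
In nonincreasing order the block sizes are [2, 2].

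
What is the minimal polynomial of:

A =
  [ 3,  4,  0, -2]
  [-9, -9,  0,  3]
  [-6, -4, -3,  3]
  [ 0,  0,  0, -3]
x^2 + 6*x + 9

The characteristic polynomial is χ_A(x) = (x + 3)^4, so the eigenvalues are known. The minimal polynomial is
  m_A(x) = Π_λ (x − λ)^{k_λ}
where k_λ is the size of the *largest* Jordan block for λ (equivalently, the smallest k with (A − λI)^k v = 0 for every generalised eigenvector v of λ).

  λ = -3: largest Jordan block has size 2, contributing (x + 3)^2

So m_A(x) = (x + 3)^2 = x^2 + 6*x + 9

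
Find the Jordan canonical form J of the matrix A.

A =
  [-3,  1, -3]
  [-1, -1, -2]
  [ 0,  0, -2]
J_3(-2)

The characteristic polynomial is
  det(x·I − A) = x^3 + 6*x^2 + 12*x + 8 = (x + 2)^3

Eigenvalues and multiplicities (the geometric multiplicity of λ is n − rank(A − λI), which equals the number of Jordan blocks for λ):
  λ = -2: algebraic multiplicity = 3, geometric multiplicity = 1

Determining the block sizes for each eigenvalue:
  λ = -2: one block (gm = 1), so the single block has size am = 3 → block sizes [3]

Assembling the blocks gives a Jordan form
J =
  [-2,  1,  0]
  [ 0, -2,  1]
  [ 0,  0, -2]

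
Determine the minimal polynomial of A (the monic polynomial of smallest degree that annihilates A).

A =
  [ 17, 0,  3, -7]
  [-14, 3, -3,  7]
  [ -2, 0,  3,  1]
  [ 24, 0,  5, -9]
x^3 - 11*x^2 + 40*x - 48

The characteristic polynomial is χ_A(x) = (x - 4)^2*(x - 3)^2, so the eigenvalues are known. The minimal polynomial is
  m_A(x) = Π_λ (x − λ)^{k_λ}
where k_λ is the size of the *largest* Jordan block for λ (equivalently, the smallest k with (A − λI)^k v = 0 for every generalised eigenvector v of λ).

  λ = 3: largest Jordan block has size 1, contributing (x − 3)
  λ = 4: largest Jordan block has size 2, contributing (x − 4)^2

So m_A(x) = (x - 4)^2*(x - 3) = x^3 - 11*x^2 + 40*x - 48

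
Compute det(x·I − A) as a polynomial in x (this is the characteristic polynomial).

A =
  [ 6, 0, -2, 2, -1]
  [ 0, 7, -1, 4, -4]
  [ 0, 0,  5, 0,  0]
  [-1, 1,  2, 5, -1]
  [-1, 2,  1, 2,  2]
x^5 - 25*x^4 + 250*x^3 - 1250*x^2 + 3125*x - 3125

Expanding det(x·I − A) (e.g. by cofactor expansion or by noting that A is similar to its Jordan form J, which has the same characteristic polynomial as A) gives
  χ_A(x) = x^5 - 25*x^4 + 250*x^3 - 1250*x^2 + 3125*x - 3125
which factors as (x - 5)^5. The eigenvalues (with algebraic multiplicities) are λ = 5 with multiplicity 5.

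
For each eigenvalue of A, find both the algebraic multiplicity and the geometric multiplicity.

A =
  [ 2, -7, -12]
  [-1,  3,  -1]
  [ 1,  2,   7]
λ = 4: alg = 3, geom = 1

Step 1 — factor the characteristic polynomial to read off the algebraic multiplicities:
  χ_A(x) = (x - 4)^3

Step 2 — compute geometric multiplicities via the rank-nullity identity g(λ) = n − rank(A − λI):
  rank(A − (4)·I) = 2, so dim ker(A − (4)·I) = n − 2 = 1

Summary:
  λ = 4: algebraic multiplicity = 3, geometric multiplicity = 1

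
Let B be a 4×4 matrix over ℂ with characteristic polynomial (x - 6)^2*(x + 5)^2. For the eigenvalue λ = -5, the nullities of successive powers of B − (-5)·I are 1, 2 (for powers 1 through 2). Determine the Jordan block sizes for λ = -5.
Block sizes for λ = -5: [2]

From the dimensions of kernels of powers, the number of Jordan blocks of size at least j is d_j − d_{j−1} where d_j = dim ker(N^j) (with d_0 = 0). Computing the differences gives [1, 1].
The number of blocks of size exactly k is (#blocks of size ≥ k) − (#blocks of size ≥ k + 1), so the partition is: 1 block(s) of size 2.
In nonincreasing order the block sizes are [2].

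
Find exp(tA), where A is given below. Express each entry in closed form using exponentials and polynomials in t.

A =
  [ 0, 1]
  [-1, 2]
e^{tA} =
  [-t*exp(t) + exp(t), t*exp(t)]
  [-t*exp(t), t*exp(t) + exp(t)]

Strategy: write A = P · J · P⁻¹ where J is a Jordan canonical form, so e^{tA} = P · e^{tJ} · P⁻¹, and e^{tJ} can be computed block-by-block.

A has Jordan form
J =
  [1, 1]
  [0, 1]
(up to reordering of blocks).

Per-block formulas:
  For a 2×2 Jordan block J_2(1): exp(t · J_2(1)) = e^(1t)·(I + t·N), where N is the 2×2 nilpotent shift.

After assembling e^{tJ} and conjugating by P, we get:

e^{tA} =
  [-t*exp(t) + exp(t), t*exp(t)]
  [-t*exp(t), t*exp(t) + exp(t)]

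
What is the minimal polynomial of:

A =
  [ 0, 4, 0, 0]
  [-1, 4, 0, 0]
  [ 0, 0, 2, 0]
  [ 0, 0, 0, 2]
x^2 - 4*x + 4

The characteristic polynomial is χ_A(x) = (x - 2)^4, so the eigenvalues are known. The minimal polynomial is
  m_A(x) = Π_λ (x − λ)^{k_λ}
where k_λ is the size of the *largest* Jordan block for λ (equivalently, the smallest k with (A − λI)^k v = 0 for every generalised eigenvector v of λ).

  λ = 2: largest Jordan block has size 2, contributing (x − 2)^2

So m_A(x) = (x - 2)^2 = x^2 - 4*x + 4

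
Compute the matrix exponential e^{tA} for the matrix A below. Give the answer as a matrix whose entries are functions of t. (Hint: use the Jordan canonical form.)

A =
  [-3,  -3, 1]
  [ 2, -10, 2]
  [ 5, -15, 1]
e^{tA} =
  [t*exp(-4*t) + exp(-4*t), -3*t*exp(-4*t), t*exp(-4*t)]
  [2*t*exp(-4*t), -6*t*exp(-4*t) + exp(-4*t), 2*t*exp(-4*t)]
  [5*t*exp(-4*t), -15*t*exp(-4*t), 5*t*exp(-4*t) + exp(-4*t)]

Strategy: write A = P · J · P⁻¹ where J is a Jordan canonical form, so e^{tA} = P · e^{tJ} · P⁻¹, and e^{tJ} can be computed block-by-block.

A has Jordan form
J =
  [-4,  1,  0]
  [ 0, -4,  0]
  [ 0,  0, -4]
(up to reordering of blocks).

Per-block formulas:
  For a 2×2 Jordan block J_2(-4): exp(t · J_2(-4)) = e^(-4t)·(I + t·N), where N is the 2×2 nilpotent shift.
  For a 1×1 block at λ = -4: exp(t · [-4]) = [e^(-4t)].

After assembling e^{tJ} and conjugating by P, we get:

e^{tA} =
  [t*exp(-4*t) + exp(-4*t), -3*t*exp(-4*t), t*exp(-4*t)]
  [2*t*exp(-4*t), -6*t*exp(-4*t) + exp(-4*t), 2*t*exp(-4*t)]
  [5*t*exp(-4*t), -15*t*exp(-4*t), 5*t*exp(-4*t) + exp(-4*t)]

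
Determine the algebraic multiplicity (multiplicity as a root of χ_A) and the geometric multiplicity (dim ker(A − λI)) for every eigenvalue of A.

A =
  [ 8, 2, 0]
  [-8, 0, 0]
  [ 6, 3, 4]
λ = 4: alg = 3, geom = 2

Step 1 — factor the characteristic polynomial to read off the algebraic multiplicities:
  χ_A(x) = (x - 4)^3

Step 2 — compute geometric multiplicities via the rank-nullity identity g(λ) = n − rank(A − λI):
  rank(A − (4)·I) = 1, so dim ker(A − (4)·I) = n − 1 = 2

Summary:
  λ = 4: algebraic multiplicity = 3, geometric multiplicity = 2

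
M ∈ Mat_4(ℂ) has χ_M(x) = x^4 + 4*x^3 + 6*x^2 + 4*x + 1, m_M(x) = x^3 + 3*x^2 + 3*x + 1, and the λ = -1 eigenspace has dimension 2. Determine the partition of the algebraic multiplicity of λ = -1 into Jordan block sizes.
Block sizes for λ = -1: [3, 1]

Step 1 — from the characteristic polynomial, algebraic multiplicity of λ = -1 is 4. From dim ker(M − (-1)·I) = 2, there are exactly 2 Jordan blocks for λ = -1.
Step 2 — from the minimal polynomial, the factor (x + 1)^3 tells us the largest block for λ = -1 has size 3.
Step 3 — with total size 4, 2 blocks, and largest block 3, the block sizes (in nonincreasing order) are [3, 1].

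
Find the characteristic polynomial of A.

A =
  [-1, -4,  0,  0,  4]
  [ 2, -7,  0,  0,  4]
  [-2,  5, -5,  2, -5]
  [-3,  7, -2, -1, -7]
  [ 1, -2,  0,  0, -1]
x^5 + 15*x^4 + 90*x^3 + 270*x^2 + 405*x + 243

Expanding det(x·I − A) (e.g. by cofactor expansion or by noting that A is similar to its Jordan form J, which has the same characteristic polynomial as A) gives
  χ_A(x) = x^5 + 15*x^4 + 90*x^3 + 270*x^2 + 405*x + 243
which factors as (x + 3)^5. The eigenvalues (with algebraic multiplicities) are λ = -3 with multiplicity 5.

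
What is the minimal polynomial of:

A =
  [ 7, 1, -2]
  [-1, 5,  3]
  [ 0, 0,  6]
x^3 - 18*x^2 + 108*x - 216

The characteristic polynomial is χ_A(x) = (x - 6)^3, so the eigenvalues are known. The minimal polynomial is
  m_A(x) = Π_λ (x − λ)^{k_λ}
where k_λ is the size of the *largest* Jordan block for λ (equivalently, the smallest k with (A − λI)^k v = 0 for every generalised eigenvector v of λ).

  λ = 6: largest Jordan block has size 3, contributing (x − 6)^3

So m_A(x) = (x - 6)^3 = x^3 - 18*x^2 + 108*x - 216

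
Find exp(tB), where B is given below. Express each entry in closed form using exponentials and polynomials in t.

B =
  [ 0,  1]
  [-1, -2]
e^{tB} =
  [t*exp(-t) + exp(-t), t*exp(-t)]
  [-t*exp(-t), -t*exp(-t) + exp(-t)]

Strategy: write B = P · J · P⁻¹ where J is a Jordan canonical form, so e^{tB} = P · e^{tJ} · P⁻¹, and e^{tJ} can be computed block-by-block.

B has Jordan form
J =
  [-1,  1]
  [ 0, -1]
(up to reordering of blocks).

Per-block formulas:
  For a 2×2 Jordan block J_2(-1): exp(t · J_2(-1)) = e^(-1t)·(I + t·N), where N is the 2×2 nilpotent shift.

After assembling e^{tJ} and conjugating by P, we get:

e^{tB} =
  [t*exp(-t) + exp(-t), t*exp(-t)]
  [-t*exp(-t), -t*exp(-t) + exp(-t)]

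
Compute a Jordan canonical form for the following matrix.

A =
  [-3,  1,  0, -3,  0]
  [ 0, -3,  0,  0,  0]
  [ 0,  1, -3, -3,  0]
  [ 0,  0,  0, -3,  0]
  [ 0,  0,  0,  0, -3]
J_2(-3) ⊕ J_1(-3) ⊕ J_1(-3) ⊕ J_1(-3)

The characteristic polynomial is
  det(x·I − A) = x^5 + 15*x^4 + 90*x^3 + 270*x^2 + 405*x + 243 = (x + 3)^5

Eigenvalues and multiplicities (the geometric multiplicity of λ is n − rank(A − λI), which equals the number of Jordan blocks for λ):
  λ = -3: algebraic multiplicity = 5, geometric multiplicity = 4

Determining the block sizes for each eigenvalue:
  λ = -3: 4 blocks summing to 5 forces exactly one block of size 2 and the rest size 1 → block sizes [2, 1, 1, 1]

Assembling the blocks gives a Jordan form
J =
  [-3,  1,  0,  0,  0]
  [ 0, -3,  0,  0,  0]
  [ 0,  0, -3,  0,  0]
  [ 0,  0,  0, -3,  0]
  [ 0,  0,  0,  0, -3]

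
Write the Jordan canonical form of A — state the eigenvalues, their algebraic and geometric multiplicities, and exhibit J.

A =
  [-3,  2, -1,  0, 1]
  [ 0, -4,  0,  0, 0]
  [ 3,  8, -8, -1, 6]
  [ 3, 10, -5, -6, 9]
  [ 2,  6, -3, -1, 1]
J_2(-4) ⊕ J_2(-4) ⊕ J_1(-4)

The characteristic polynomial is
  det(x·I − A) = x^5 + 20*x^4 + 160*x^3 + 640*x^2 + 1280*x + 1024 = (x + 4)^5

Eigenvalues and multiplicities (the geometric multiplicity of λ is n − rank(A − λI), which equals the number of Jordan blocks for λ):
  λ = -4: algebraic multiplicity = 5, geometric multiplicity = 3

Determining the block sizes for each eigenvalue:
  λ = -4: with am = 5 and gm = 3, the partition is not yet determined (e.g. several partitions of 5 into 3 parts exist). Let N = A − (-4)·I. Computing rank(N^1) = 2, rank(N^2) = 0; the number of blocks of size ≥ j is rank(N^{j−1}) − rank(N^j), giving [3, 2]. So we have 2 block(s) of size 2, 1 block(s) of size 1 → block sizes [2, 2, 1]

Assembling the blocks gives a Jordan form
J =
  [-4,  1,  0,  0,  0]
  [ 0, -4,  0,  0,  0]
  [ 0,  0, -4,  1,  0]
  [ 0,  0,  0, -4,  0]
  [ 0,  0,  0,  0, -4]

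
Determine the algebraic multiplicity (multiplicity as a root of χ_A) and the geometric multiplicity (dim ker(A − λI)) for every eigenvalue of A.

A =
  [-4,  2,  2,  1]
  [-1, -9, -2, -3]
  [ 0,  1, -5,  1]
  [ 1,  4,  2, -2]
λ = -5: alg = 4, geom = 2

Step 1 — factor the characteristic polynomial to read off the algebraic multiplicities:
  χ_A(x) = (x + 5)^4

Step 2 — compute geometric multiplicities via the rank-nullity identity g(λ) = n − rank(A − λI):
  rank(A − (-5)·I) = 2, so dim ker(A − (-5)·I) = n − 2 = 2

Summary:
  λ = -5: algebraic multiplicity = 4, geometric multiplicity = 2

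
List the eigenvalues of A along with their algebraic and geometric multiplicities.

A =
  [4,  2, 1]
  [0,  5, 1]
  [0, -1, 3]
λ = 4: alg = 3, geom = 1

Step 1 — factor the characteristic polynomial to read off the algebraic multiplicities:
  χ_A(x) = (x - 4)^3

Step 2 — compute geometric multiplicities via the rank-nullity identity g(λ) = n − rank(A − λI):
  rank(A − (4)·I) = 2, so dim ker(A − (4)·I) = n − 2 = 1

Summary:
  λ = 4: algebraic multiplicity = 3, geometric multiplicity = 1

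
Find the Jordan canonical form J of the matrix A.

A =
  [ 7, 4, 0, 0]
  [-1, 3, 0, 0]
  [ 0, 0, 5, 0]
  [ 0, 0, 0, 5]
J_2(5) ⊕ J_1(5) ⊕ J_1(5)

The characteristic polynomial is
  det(x·I − A) = x^4 - 20*x^3 + 150*x^2 - 500*x + 625 = (x - 5)^4

Eigenvalues and multiplicities (the geometric multiplicity of λ is n − rank(A − λI), which equals the number of Jordan blocks for λ):
  λ = 5: algebraic multiplicity = 4, geometric multiplicity = 3

Determining the block sizes for each eigenvalue:
  λ = 5: 3 blocks summing to 4 forces exactly one block of size 2 and the rest size 1 → block sizes [2, 1, 1]

Assembling the blocks gives a Jordan form
J =
  [5, 1, 0, 0]
  [0, 5, 0, 0]
  [0, 0, 5, 0]
  [0, 0, 0, 5]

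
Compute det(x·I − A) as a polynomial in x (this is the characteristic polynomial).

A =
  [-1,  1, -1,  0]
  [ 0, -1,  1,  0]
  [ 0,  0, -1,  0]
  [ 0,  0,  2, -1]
x^4 + 4*x^3 + 6*x^2 + 4*x + 1

Expanding det(x·I − A) (e.g. by cofactor expansion or by noting that A is similar to its Jordan form J, which has the same characteristic polynomial as A) gives
  χ_A(x) = x^4 + 4*x^3 + 6*x^2 + 4*x + 1
which factors as (x + 1)^4. The eigenvalues (with algebraic multiplicities) are λ = -1 with multiplicity 4.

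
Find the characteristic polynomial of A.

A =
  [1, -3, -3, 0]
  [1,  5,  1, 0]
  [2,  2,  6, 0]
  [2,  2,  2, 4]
x^4 - 16*x^3 + 96*x^2 - 256*x + 256

Expanding det(x·I − A) (e.g. by cofactor expansion or by noting that A is similar to its Jordan form J, which has the same characteristic polynomial as A) gives
  χ_A(x) = x^4 - 16*x^3 + 96*x^2 - 256*x + 256
which factors as (x - 4)^4. The eigenvalues (with algebraic multiplicities) are λ = 4 with multiplicity 4.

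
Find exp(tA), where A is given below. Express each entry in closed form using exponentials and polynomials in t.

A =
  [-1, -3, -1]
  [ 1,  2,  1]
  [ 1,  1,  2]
e^{tA} =
  [-2*t*exp(t) + exp(t), t^2*exp(t) - 3*t*exp(t), -t^2*exp(t) - t*exp(t)]
  [t*exp(t), -t^2*exp(t)/2 + t*exp(t) + exp(t), t^2*exp(t)/2 + t*exp(t)]
  [t*exp(t), -t^2*exp(t)/2 + t*exp(t), t^2*exp(t)/2 + t*exp(t) + exp(t)]

Strategy: write A = P · J · P⁻¹ where J is a Jordan canonical form, so e^{tA} = P · e^{tJ} · P⁻¹, and e^{tJ} can be computed block-by-block.

A has Jordan form
J =
  [1, 1, 0]
  [0, 1, 1]
  [0, 0, 1]
(up to reordering of blocks).

Per-block formulas:
  For a 3×3 Jordan block J_3(1): exp(t · J_3(1)) = e^(1t)·(I + t·N + (t^2/2)·N^2), where N is the 3×3 nilpotent shift.

After assembling e^{tJ} and conjugating by P, we get:

e^{tA} =
  [-2*t*exp(t) + exp(t), t^2*exp(t) - 3*t*exp(t), -t^2*exp(t) - t*exp(t)]
  [t*exp(t), -t^2*exp(t)/2 + t*exp(t) + exp(t), t^2*exp(t)/2 + t*exp(t)]
  [t*exp(t), -t^2*exp(t)/2 + t*exp(t), t^2*exp(t)/2 + t*exp(t) + exp(t)]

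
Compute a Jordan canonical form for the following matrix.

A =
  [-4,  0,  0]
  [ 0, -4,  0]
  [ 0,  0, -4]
J_1(-4) ⊕ J_1(-4) ⊕ J_1(-4)

The characteristic polynomial is
  det(x·I − A) = x^3 + 12*x^2 + 48*x + 64 = (x + 4)^3

Eigenvalues and multiplicities (the geometric multiplicity of λ is n − rank(A − λI), which equals the number of Jordan blocks for λ):
  λ = -4: algebraic multiplicity = 3, geometric multiplicity = 3

Determining the block sizes for each eigenvalue:
  λ = -4: gm = am = 3, so every block has size 1 → block sizes [1, 1, 1]

Assembling the blocks gives a Jordan form
J =
  [-4,  0,  0]
  [ 0, -4,  0]
  [ 0,  0, -4]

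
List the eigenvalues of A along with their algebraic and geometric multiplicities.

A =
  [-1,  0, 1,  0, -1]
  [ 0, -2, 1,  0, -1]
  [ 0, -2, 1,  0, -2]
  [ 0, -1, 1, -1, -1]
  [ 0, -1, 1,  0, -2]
λ = -1: alg = 5, geom = 3

Step 1 — factor the characteristic polynomial to read off the algebraic multiplicities:
  χ_A(x) = (x + 1)^5

Step 2 — compute geometric multiplicities via the rank-nullity identity g(λ) = n − rank(A − λI):
  rank(A − (-1)·I) = 2, so dim ker(A − (-1)·I) = n − 2 = 3

Summary:
  λ = -1: algebraic multiplicity = 5, geometric multiplicity = 3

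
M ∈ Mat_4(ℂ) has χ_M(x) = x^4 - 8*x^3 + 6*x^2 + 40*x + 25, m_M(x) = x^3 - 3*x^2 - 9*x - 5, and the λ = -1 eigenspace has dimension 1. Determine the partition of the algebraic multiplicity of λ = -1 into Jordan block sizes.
Block sizes for λ = -1: [2]

Step 1 — from the characteristic polynomial, algebraic multiplicity of λ = -1 is 2. From dim ker(M − (-1)·I) = 1, there are exactly 1 Jordan blocks for λ = -1.
Step 2 — from the minimal polynomial, the factor (x + 1)^2 tells us the largest block for λ = -1 has size 2.
Step 3 — with total size 2, 1 blocks, and largest block 2, the block sizes (in nonincreasing order) are [2].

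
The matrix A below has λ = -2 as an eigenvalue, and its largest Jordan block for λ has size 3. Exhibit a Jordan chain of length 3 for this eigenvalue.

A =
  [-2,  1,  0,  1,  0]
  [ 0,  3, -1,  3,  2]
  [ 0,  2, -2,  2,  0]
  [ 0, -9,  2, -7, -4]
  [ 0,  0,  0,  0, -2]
A Jordan chain for λ = -2 of length 3:
v_1 = (-4, -4, -8, 4, 0)ᵀ
v_2 = (1, 5, 2, -9, 0)ᵀ
v_3 = (0, 1, 0, 0, 0)ᵀ

Let N = A − (-2)·I. We want v_3 with N^3 v_3 = 0 but N^2 v_3 ≠ 0; then v_{j-1} := N · v_j for j = 3, …, 2.

Pick v_3 = (0, 1, 0, 0, 0)ᵀ.
Then v_2 = N · v_3 = (1, 5, 2, -9, 0)ᵀ.
Then v_1 = N · v_2 = (-4, -4, -8, 4, 0)ᵀ.

Sanity check: (A − (-2)·I) v_1 = (0, 0, 0, 0, 0)ᵀ = 0. ✓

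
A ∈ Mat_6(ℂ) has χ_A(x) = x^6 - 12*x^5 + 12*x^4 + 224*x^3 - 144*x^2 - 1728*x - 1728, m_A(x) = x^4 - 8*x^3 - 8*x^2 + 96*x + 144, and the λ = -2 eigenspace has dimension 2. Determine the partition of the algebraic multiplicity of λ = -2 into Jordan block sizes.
Block sizes for λ = -2: [2, 1]

Step 1 — from the characteristic polynomial, algebraic multiplicity of λ = -2 is 3. From dim ker(A − (-2)·I) = 2, there are exactly 2 Jordan blocks for λ = -2.
Step 2 — from the minimal polynomial, the factor (x + 2)^2 tells us the largest block for λ = -2 has size 2.
Step 3 — with total size 3, 2 blocks, and largest block 2, the block sizes (in nonincreasing order) are [2, 1].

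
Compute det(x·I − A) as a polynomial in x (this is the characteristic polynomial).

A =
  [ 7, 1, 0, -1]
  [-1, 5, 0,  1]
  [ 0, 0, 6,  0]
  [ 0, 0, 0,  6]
x^4 - 24*x^3 + 216*x^2 - 864*x + 1296

Expanding det(x·I − A) (e.g. by cofactor expansion or by noting that A is similar to its Jordan form J, which has the same characteristic polynomial as A) gives
  χ_A(x) = x^4 - 24*x^3 + 216*x^2 - 864*x + 1296
which factors as (x - 6)^4. The eigenvalues (with algebraic multiplicities) are λ = 6 with multiplicity 4.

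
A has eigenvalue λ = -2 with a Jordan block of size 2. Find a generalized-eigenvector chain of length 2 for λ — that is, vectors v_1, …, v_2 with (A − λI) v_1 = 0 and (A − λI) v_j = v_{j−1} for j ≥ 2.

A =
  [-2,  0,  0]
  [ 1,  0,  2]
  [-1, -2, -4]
A Jordan chain for λ = -2 of length 2:
v_1 = (0, 1, -1)ᵀ
v_2 = (1, 0, 0)ᵀ

Let N = A − (-2)·I. We want v_2 with N^2 v_2 = 0 but N^1 v_2 ≠ 0; then v_{j-1} := N · v_j for j = 2, …, 2.

Pick v_2 = (1, 0, 0)ᵀ.
Then v_1 = N · v_2 = (0, 1, -1)ᵀ.

Sanity check: (A − (-2)·I) v_1 = (0, 0, 0)ᵀ = 0. ✓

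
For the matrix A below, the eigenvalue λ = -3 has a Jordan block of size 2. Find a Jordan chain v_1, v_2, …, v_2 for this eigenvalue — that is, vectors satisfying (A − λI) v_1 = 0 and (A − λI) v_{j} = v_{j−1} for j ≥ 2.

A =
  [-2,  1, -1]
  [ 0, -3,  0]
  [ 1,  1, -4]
A Jordan chain for λ = -3 of length 2:
v_1 = (1, 0, 1)ᵀ
v_2 = (1, 0, 0)ᵀ

Let N = A − (-3)·I. We want v_2 with N^2 v_2 = 0 but N^1 v_2 ≠ 0; then v_{j-1} := N · v_j for j = 2, …, 2.

Pick v_2 = (1, 0, 0)ᵀ.
Then v_1 = N · v_2 = (1, 0, 1)ᵀ.

Sanity check: (A − (-3)·I) v_1 = (0, 0, 0)ᵀ = 0. ✓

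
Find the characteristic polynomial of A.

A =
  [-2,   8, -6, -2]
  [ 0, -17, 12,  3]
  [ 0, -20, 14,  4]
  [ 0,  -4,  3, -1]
x^4 + 6*x^3 + 13*x^2 + 12*x + 4

Expanding det(x·I − A) (e.g. by cofactor expansion or by noting that A is similar to its Jordan form J, which has the same characteristic polynomial as A) gives
  χ_A(x) = x^4 + 6*x^3 + 13*x^2 + 12*x + 4
which factors as (x + 1)^2*(x + 2)^2. The eigenvalues (with algebraic multiplicities) are λ = -2 with multiplicity 2, λ = -1 with multiplicity 2.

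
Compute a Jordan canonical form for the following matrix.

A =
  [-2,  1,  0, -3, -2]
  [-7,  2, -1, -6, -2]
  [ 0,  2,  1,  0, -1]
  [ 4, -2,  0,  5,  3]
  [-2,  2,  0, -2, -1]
J_3(1) ⊕ J_2(1)

The characteristic polynomial is
  det(x·I − A) = x^5 - 5*x^4 + 10*x^3 - 10*x^2 + 5*x - 1 = (x - 1)^5

Eigenvalues and multiplicities (the geometric multiplicity of λ is n − rank(A − λI), which equals the number of Jordan blocks for λ):
  λ = 1: algebraic multiplicity = 5, geometric multiplicity = 2

Determining the block sizes for each eigenvalue:
  λ = 1: with am = 5 and gm = 2, the partition is not yet determined (e.g. several partitions of 5 into 2 parts exist). Let N = A − (1)·I. Computing rank(N^1) = 3, rank(N^2) = 1, rank(N^3) = 0; the number of blocks of size ≥ j is rank(N^{j−1}) − rank(N^j), giving [2, 2, 1]. So we have 1 block(s) of size 3, 1 block(s) of size 2 → block sizes [3, 2]

Assembling the blocks gives a Jordan form
J =
  [1, 1, 0, 0, 0]
  [0, 1, 1, 0, 0]
  [0, 0, 1, 0, 0]
  [0, 0, 0, 1, 1]
  [0, 0, 0, 0, 1]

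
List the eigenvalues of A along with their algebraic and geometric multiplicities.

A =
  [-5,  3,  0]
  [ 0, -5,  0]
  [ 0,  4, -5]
λ = -5: alg = 3, geom = 2

Step 1 — factor the characteristic polynomial to read off the algebraic multiplicities:
  χ_A(x) = (x + 5)^3

Step 2 — compute geometric multiplicities via the rank-nullity identity g(λ) = n − rank(A − λI):
  rank(A − (-5)·I) = 1, so dim ker(A − (-5)·I) = n − 1 = 2

Summary:
  λ = -5: algebraic multiplicity = 3, geometric multiplicity = 2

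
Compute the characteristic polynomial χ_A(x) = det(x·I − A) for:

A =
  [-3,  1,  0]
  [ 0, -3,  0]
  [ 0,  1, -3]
x^3 + 9*x^2 + 27*x + 27

Expanding det(x·I − A) (e.g. by cofactor expansion or by noting that A is similar to its Jordan form J, which has the same characteristic polynomial as A) gives
  χ_A(x) = x^3 + 9*x^2 + 27*x + 27
which factors as (x + 3)^3. The eigenvalues (with algebraic multiplicities) are λ = -3 with multiplicity 3.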